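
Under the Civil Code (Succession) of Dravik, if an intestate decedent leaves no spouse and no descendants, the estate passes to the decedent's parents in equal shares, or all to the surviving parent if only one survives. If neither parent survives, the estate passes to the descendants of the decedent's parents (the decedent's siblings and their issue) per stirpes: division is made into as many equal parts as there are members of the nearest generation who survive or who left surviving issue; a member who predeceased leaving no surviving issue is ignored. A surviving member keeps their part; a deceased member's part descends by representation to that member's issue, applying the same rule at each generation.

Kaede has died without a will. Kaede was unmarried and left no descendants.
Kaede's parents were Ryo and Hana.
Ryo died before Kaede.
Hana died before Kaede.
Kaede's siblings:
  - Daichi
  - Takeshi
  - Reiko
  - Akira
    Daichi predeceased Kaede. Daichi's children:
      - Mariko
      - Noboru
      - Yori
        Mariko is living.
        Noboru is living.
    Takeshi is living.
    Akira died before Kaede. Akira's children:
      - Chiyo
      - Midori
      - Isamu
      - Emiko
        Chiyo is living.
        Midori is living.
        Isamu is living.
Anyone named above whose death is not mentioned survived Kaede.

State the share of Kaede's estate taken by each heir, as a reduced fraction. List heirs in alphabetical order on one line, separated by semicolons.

Chiyo 1/16; Emiko 1/16; Isamu 1/16; Mariko 1/12; Midori 1/16; Noboru 1/12; Reiko 1/4; Takeshi 1/4; Yori 1/12

Neither parent survives and there are no descendants, so the estate passes to Kaede's siblings and their issue per stirpes.
The estate is divided into 4 equal shares of 1/4 among Daichi, Takeshi, Reiko, Akira.
Daichi predeceased; the 1/4 allotted to Daichi's branch passes to Daichi's issue by representation.
The 1/4 is divided into 3 equal shares of 1/12 among Mariko, Noboru, Yori.
Mariko is living and takes 1/12.
Noboru is living and takes 1/12.
Yori is living and takes 1/12.
Takeshi is living and takes 1/4.
Reiko is living and takes 1/4.
Akira predeceased; the 1/4 allotted to Akira's branch passes to Akira's issue by representation.
The 1/4 is divided into 4 equal shares of 1/16 among Chiyo, Midori, Isamu, Emiko.
Chiyo is living and takes 1/16.
Midori is living and takes 1/16.
Isamu is living and takes 1/16.
Emiko is living and takes 1/16.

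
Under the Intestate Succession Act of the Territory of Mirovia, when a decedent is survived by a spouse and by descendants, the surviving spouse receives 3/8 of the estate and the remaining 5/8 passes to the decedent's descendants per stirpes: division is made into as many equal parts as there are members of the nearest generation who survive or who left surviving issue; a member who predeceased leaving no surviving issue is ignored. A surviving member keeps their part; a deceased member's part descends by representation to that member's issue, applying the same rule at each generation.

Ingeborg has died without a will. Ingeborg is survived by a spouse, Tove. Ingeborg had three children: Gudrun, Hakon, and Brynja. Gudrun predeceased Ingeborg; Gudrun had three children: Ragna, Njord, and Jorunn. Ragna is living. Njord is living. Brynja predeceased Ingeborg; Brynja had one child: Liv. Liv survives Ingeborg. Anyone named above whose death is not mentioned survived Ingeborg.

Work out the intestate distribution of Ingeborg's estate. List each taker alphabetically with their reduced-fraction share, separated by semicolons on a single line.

Tove, as surviving spouse, takes 3/8.
The remaining 5/8 passes to Ingeborg's descendants per stirpes.
The 5/8 is divided into 3 equal shares of 5/24 among Gudrun, Hakon, Brynja.
Gudrun predeceased; the 5/24 allotted to Gudrun's branch passes to Gudrun's issue by representation.
The 5/24 is divided into 3 equal shares of 5/72 among Ragna, Njord, Jorunn.
Ragna is living and takes 5/72.
Njord is living and takes 5/72.
Jorunn is living and takes 5/72.
Hakon is living and takes 5/24.
Brynja predeceased; the 5/24 allotted to Brynja's branch passes to Brynja's issue by representation.
Liv is the sole taker at this level and receives the full 5/24.

Hakon 5/24; Jorunn 5/72; Liv 5/24; Njord 5/72; Ragna 5/72; Tove 3/8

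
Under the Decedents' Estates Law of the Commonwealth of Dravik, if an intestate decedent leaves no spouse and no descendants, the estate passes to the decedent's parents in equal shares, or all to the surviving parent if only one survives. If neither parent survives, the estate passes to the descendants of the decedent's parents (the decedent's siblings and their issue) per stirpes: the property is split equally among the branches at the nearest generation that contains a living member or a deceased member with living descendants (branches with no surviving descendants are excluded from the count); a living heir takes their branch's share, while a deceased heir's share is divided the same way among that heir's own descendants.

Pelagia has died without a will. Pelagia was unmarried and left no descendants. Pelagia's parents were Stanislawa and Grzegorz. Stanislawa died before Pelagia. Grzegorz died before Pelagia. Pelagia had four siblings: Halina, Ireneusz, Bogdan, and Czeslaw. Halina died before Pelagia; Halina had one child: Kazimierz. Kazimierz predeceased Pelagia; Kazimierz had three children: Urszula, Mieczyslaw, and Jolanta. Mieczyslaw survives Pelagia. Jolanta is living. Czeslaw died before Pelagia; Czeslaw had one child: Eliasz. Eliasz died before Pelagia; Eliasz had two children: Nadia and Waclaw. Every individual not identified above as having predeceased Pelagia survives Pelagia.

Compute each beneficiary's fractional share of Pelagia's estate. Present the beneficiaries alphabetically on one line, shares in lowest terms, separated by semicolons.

Bogdan 1/4; Ireneusz 1/4; Jolanta 1/12; Mieczyslaw 1/12; Nadia 1/8; Urszula 1/12; Waclaw 1/8

Neither parent survives and there are no descendants, so the estate passes to Pelagia's siblings and their issue per stirpes.
The estate is divided into 4 equal shares of 1/4 among Halina, Ireneusz, Bogdan, Czeslaw.
Halina predeceased; the 1/4 allotted to Halina's branch passes to Halina's issue by representation.
Kazimierz's line is the sole branch at this level, so the full 1/4 passes to Kazimierz's issue by representation.
The 1/4 is divided into 3 equal shares of 1/12 among Urszula, Mieczyslaw, Jolanta.
Urszula is living and takes 1/12.
Mieczyslaw is living and takes 1/12.
Jolanta is living and takes 1/12.
Ireneusz is living and takes 1/4.
Bogdan is living and takes 1/4.
Czeslaw predeceased; the 1/4 allotted to Czeslaw's branch passes to Czeslaw's issue by representation.
Eliasz's line is the sole branch at this level, so the full 1/4 passes to Eliasz's issue by representation.
The 1/4 is divided into 2 equal shares of 1/8 among Nadia, Waclaw.
Nadia is living and takes 1/8.
Waclaw is living and takes 1/8.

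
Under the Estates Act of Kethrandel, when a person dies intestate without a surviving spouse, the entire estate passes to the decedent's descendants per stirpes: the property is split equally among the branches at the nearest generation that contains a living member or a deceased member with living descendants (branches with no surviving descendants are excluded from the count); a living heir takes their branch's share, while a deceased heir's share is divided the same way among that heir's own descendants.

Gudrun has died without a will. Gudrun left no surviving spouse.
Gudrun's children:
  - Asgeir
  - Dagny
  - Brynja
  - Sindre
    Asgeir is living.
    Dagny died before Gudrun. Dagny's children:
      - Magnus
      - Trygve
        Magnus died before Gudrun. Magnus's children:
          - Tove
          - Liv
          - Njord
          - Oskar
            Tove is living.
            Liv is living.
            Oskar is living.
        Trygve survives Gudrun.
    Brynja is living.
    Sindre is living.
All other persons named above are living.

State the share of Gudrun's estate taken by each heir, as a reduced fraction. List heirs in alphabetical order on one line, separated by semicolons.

Asgeir 1/4; Brynja 1/4; Liv 1/32; Njord 1/32; Oskar 1/32; Sindre 1/4; Tove 1/32; Trygve 1/8

There is no surviving spouse, so the entire estate passes to Gudrun's descendants per stirpes.
The estate is divided into 4 equal shares of 1/4 among Asgeir, Dagny, Brynja, Sindre.
Asgeir is living and takes 1/4.
Dagny predeceased; the 1/4 allotted to Dagny's branch passes to Dagny's issue by representation.
The 1/4 is divided into 2 equal shares of 1/8 among Magnus, Trygve.
Magnus predeceased; the 1/8 allotted to Magnus's branch passes to Magnus's issue by representation.
The 1/8 is divided into 4 equal shares of 1/32 among Tove, Liv, Njord, Oskar.
Tove is living and takes 1/32.
Liv is living and takes 1/32.
Njord is living and takes 1/32.
Oskar is living and takes 1/32.
Trygve is living and takes 1/8.
Brynja is living and takes 1/4.
Sindre is living and takes 1/4.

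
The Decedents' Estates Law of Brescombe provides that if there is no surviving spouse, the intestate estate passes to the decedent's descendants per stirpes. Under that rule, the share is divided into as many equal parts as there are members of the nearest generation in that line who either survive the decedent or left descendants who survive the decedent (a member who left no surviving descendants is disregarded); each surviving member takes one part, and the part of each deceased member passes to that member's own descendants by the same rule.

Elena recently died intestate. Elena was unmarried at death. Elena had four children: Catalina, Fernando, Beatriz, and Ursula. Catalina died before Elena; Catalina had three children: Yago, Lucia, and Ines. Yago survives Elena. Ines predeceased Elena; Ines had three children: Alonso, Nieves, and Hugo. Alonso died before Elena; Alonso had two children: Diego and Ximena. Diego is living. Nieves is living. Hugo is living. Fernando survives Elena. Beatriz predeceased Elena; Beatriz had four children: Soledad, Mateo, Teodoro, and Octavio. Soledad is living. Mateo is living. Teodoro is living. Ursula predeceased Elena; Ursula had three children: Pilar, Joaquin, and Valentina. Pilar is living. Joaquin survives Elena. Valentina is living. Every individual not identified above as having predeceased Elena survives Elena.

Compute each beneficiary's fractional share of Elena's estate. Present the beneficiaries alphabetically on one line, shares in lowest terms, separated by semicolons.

There is no surviving spouse, so the entire estate passes to Elena's descendants per stirpes.
The estate is divided into 4 equal shares of 1/4 among Catalina, Fernando, Beatriz, Ursula.
Catalina predeceased; the 1/4 allotted to Catalina's branch passes to Catalina's issue by representation.
The 1/4 is divided into 3 equal shares of 1/12 among Yago, Lucia, Ines.
Yago is living and takes 1/12.
Lucia is living and takes 1/12.
Ines predeceased; the 1/12 allotted to Ines's branch passes to Ines's issue by representation.
The 1/12 is divided into 3 equal shares of 1/36 among Alonso, Nieves, Hugo.
Alonso predeceased; the 1/36 allotted to Alonso's branch passes to Alonso's issue by representation.
The 1/36 is divided into 2 equal shares of 1/72 among Diego, Ximena.
Diego is living and takes 1/72.
Ximena is living and takes 1/72.
Nieves is living and takes 1/36.
Hugo is living and takes 1/36.
Fernando is living and takes 1/4.
Beatriz predeceased; the 1/4 allotted to Beatriz's branch passes to Beatriz's issue by representation.
The 1/4 is divided into 4 equal shares of 1/16 among Soledad, Mateo, Teodoro, Octavio.
Soledad is living and takes 1/16.
Mateo is living and takes 1/16.
Teodoro is living and takes 1/16.
Octavio is living and takes 1/16.
Ursula predeceased; the 1/4 allotted to Ursula's branch passes to Ursula's issue by representation.
The 1/4 is divided into 3 equal shares of 1/12 among Pilar, Joaquin, Valentina.
Pilar is living and takes 1/12.
Joaquin is living and takes 1/12.
Valentina is living and takes 1/12.

Diego 1/72; Fernando 1/4; Hugo 1/36; Joaquin 1/12; Lucia 1/12; Mateo 1/16; Nieves 1/36; Octavio 1/16; Pilar 1/12; Soledad 1/16; Teodoro 1/16; Valentina 1/12; Ximena 1/72; Yago 1/12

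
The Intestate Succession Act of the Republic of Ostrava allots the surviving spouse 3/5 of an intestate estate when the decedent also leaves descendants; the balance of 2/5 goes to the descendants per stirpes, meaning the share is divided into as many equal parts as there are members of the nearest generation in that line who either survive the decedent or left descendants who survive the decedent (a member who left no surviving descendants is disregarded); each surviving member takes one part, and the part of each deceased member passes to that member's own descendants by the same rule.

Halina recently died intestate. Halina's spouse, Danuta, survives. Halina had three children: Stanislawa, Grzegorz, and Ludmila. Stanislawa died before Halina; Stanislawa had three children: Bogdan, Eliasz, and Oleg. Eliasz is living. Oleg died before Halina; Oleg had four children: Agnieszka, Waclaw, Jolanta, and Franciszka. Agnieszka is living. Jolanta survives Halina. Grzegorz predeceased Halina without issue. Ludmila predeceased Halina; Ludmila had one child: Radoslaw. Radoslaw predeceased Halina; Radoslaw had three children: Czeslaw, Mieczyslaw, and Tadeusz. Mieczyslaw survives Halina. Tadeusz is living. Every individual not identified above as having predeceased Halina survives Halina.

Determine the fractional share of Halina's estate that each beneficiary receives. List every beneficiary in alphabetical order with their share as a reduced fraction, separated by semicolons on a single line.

Danuta, as surviving spouse, takes 3/5.
The remaining 2/5 passes to Halina's descendants per stirpes.
Grzegorz left no surviving issue, so that branch lapses and is disregarded.
The 2/5 is divided into 2 equal shares of 1/5 among Stanislawa, Ludmila.
Stanislawa predeceased; the 1/5 allotted to Stanislawa's branch passes to Stanislawa's issue by representation.
The 1/5 is divided into 3 equal shares of 1/15 among Bogdan, Eliasz, Oleg.
Bogdan is living and takes 1/15.
Eliasz is living and takes 1/15.
Oleg predeceased; the 1/15 allotted to Oleg's branch passes to Oleg's issue by representation.
The 1/15 is divided into 4 equal shares of 1/60 among Agnieszka, Waclaw, Jolanta, Franciszka.
Agnieszka is living and takes 1/60.
Waclaw is living and takes 1/60.
Jolanta is living and takes 1/60.
Franciszka is living and takes 1/60.
Ludmila predeceased; the 1/5 allotted to Ludmila's branch passes to Ludmila's issue by representation.
Radoslaw's line is the sole branch at this level, so the full 1/5 passes to Radoslaw's issue by representation.
The 1/5 is divided into 3 equal shares of 1/15 among Czeslaw, Mieczyslaw, Tadeusz.
Czeslaw is living and takes 1/15.
Mieczyslaw is living and takes 1/15.
Tadeusz is living and takes 1/15.

Agnieszka 1/60; Bogdan 1/15; Czeslaw 1/15; Danuta 3/5; Eliasz 1/15; Franciszka 1/60; Jolanta 1/60; Mieczyslaw 1/15; Tadeusz 1/15; Waclaw 1/60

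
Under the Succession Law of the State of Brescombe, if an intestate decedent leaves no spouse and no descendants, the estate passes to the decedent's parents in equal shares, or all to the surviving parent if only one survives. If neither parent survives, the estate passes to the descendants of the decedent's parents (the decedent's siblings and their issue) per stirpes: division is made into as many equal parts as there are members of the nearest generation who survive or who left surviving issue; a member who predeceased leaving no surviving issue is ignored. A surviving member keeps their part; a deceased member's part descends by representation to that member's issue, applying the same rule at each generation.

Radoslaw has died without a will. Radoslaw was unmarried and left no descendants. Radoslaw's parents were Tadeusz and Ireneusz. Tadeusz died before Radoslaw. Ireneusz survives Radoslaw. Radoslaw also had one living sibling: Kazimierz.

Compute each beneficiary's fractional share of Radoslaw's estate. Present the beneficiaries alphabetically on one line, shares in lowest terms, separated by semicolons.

Only one parent, Ireneusz, survives, so Ireneusz takes the entire estate. The siblings take nothing because a surviving parent has priority.

Ireneusz 1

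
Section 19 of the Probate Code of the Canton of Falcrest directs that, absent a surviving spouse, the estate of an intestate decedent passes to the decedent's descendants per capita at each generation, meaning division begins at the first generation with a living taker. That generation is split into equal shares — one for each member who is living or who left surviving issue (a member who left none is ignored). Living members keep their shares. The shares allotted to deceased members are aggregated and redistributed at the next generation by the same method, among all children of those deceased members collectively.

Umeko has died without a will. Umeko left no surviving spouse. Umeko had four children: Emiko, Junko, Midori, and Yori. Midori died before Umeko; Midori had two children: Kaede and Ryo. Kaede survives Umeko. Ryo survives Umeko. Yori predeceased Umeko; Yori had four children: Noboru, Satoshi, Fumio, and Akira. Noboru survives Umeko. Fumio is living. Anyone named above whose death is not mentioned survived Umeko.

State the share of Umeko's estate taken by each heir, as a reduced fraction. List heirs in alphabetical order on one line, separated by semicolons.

Akira 1/12; Emiko 1/4; Fumio 1/12; Junko 1/4; Kaede 1/12; Noboru 1/12; Ryo 1/12; Satoshi 1/12

There is no surviving spouse, so the entire estate passes to Umeko's descendants per capita at each generation.
At generation 1 (Emiko, Junko, Midori, Yori) there are 4 shares of (1)/4 = 1/4 each.
Living: Emiko and Junko — each takes 1/4.
Deceased: Midori and Yori. Their combined 1/2 is pooled and carried to generation 2.
At generation 2 (Kaede, Ryo, Noboru, Satoshi, Fumio, Akira) there are 6 shares of (1/2)/6 = 1/12 each.
Living: Kaede, Ryo, Noboru, Satoshi, Fumio, and Akira — each takes 1/12.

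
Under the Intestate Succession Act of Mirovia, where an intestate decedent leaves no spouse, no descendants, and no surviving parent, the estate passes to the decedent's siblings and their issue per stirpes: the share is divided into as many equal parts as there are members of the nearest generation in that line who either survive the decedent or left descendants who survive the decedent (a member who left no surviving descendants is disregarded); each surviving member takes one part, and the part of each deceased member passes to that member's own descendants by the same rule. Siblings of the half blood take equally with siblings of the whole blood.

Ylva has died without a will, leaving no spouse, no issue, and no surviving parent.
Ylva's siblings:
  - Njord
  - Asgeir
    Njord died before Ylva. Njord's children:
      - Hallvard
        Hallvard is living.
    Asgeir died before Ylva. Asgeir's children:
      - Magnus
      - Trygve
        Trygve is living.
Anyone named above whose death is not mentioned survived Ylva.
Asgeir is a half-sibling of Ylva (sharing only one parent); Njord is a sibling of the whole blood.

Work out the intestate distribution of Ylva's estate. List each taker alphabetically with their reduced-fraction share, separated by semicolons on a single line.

Hallvard 1/2; Magnus 1/4; Trygve 1/4

No spouse, descendants, or parent survives, so the estate passes to Ylva's siblings per stirpes.
Half-blood and whole-blood siblings take equally under the stated rule.
The estate is divided into 2 equal shares of 1/2 among Njord, Asgeir.
Njord predeceased; the 1/2 allotted to Njord's branch passes to Njord's issue by representation.
Hallvard is the sole taker at this level and receives the full 1/2.
Asgeir predeceased; the 1/2 allotted to Asgeir's branch passes to Asgeir's issue by representation.
The 1/2 is divided into 2 equal shares of 1/4 among Magnus, Trygve.
Magnus is living and takes 1/4.
Trygve is living and takes 1/4.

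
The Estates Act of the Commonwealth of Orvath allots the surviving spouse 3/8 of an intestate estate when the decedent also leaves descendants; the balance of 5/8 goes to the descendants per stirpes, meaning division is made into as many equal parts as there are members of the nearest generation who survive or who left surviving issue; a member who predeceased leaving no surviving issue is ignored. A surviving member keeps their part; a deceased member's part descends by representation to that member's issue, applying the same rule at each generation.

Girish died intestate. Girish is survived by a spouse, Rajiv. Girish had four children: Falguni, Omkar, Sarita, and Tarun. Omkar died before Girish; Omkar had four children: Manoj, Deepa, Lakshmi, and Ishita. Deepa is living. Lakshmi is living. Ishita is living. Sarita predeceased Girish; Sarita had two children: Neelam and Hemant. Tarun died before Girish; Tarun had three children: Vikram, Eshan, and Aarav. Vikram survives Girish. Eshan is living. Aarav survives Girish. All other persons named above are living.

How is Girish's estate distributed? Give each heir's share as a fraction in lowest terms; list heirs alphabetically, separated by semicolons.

Rajiv, as surviving spouse, takes 3/8.
The remaining 5/8 passes to Girish's descendants per stirpes.
The 5/8 is divided into 4 equal shares of 5/32 among Falguni, Omkar, Sarita, Tarun.
Falguni is living and takes 5/32.
Omkar predeceased; the 5/32 allotted to Omkar's branch passes to Omkar's issue by representation.
The 5/32 is divided into 4 equal shares of 5/128 among Manoj, Deepa, Lakshmi, Ishita.
Manoj is living and takes 5/128.
Deepa is living and takes 5/128.
Lakshmi is living and takes 5/128.
Ishita is living and takes 5/128.
Sarita predeceased; the 5/32 allotted to Sarita's branch passes to Sarita's issue by representation.
The 5/32 is divided into 2 equal shares of 5/64 among Neelam, Hemant.
Neelam is living and takes 5/64.
Hemant is living and takes 5/64.
Tarun predeceased; the 5/32 allotted to Tarun's branch passes to Tarun's issue by representation.
The 5/32 is divided into 3 equal shares of 5/96 among Vikram, Eshan, Aarav.
Vikram is living and takes 5/96.
Eshan is living and takes 5/96.
Aarav is living and takes 5/96.

Aarav 5/96; Deepa 5/128; Eshan 5/96; Falguni 5/32; Hemant 5/64; Ishita 5/128; Lakshmi 5/128; Manoj 5/128; Neelam 5/64; Rajiv 3/8; Vikram 5/96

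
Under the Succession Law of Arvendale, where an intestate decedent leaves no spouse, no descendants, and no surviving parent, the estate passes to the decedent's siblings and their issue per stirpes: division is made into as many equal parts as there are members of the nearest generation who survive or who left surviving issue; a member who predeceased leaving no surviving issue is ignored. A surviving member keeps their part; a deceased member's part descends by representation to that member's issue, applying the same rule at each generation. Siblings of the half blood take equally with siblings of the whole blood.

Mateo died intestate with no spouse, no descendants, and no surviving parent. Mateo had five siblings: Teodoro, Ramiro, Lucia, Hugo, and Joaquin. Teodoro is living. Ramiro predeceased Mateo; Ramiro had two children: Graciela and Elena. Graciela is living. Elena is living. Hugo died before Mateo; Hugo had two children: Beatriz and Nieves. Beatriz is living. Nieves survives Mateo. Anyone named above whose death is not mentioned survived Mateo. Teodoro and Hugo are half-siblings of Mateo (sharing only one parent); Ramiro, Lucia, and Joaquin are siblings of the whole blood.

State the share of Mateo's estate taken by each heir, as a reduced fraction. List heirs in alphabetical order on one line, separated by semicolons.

Beatriz 1/10; Elena 1/10; Graciela 1/10; Joaquin 1/5; Lucia 1/5; Nieves 1/10; Teodoro 1/5

No spouse, descendants, or parent survives, so the estate passes to Mateo's siblings per stirpes.
Half-blood and whole-blood siblings take equally under the stated rule.
The estate is divided into 5 equal shares of 1/5 among Teodoro, Ramiro, Lucia, Hugo, Joaquin.
Teodoro is living and takes 1/5.
Ramiro predeceased; the 1/5 allotted to Ramiro's branch passes to Ramiro's issue by representation.
The 1/5 is divided into 2 equal shares of 1/10 among Graciela, Elena.
Graciela is living and takes 1/10.
Elena is living and takes 1/10.
Lucia is living and takes 1/5.
Hugo predeceased; the 1/5 allotted to Hugo's branch passes to Hugo's issue by representation.
The 1/5 is divided into 2 equal shares of 1/10 among Beatriz, Nieves.
Beatriz is living and takes 1/10.
Nieves is living and takes 1/10.
Joaquin is living and takes 1/5.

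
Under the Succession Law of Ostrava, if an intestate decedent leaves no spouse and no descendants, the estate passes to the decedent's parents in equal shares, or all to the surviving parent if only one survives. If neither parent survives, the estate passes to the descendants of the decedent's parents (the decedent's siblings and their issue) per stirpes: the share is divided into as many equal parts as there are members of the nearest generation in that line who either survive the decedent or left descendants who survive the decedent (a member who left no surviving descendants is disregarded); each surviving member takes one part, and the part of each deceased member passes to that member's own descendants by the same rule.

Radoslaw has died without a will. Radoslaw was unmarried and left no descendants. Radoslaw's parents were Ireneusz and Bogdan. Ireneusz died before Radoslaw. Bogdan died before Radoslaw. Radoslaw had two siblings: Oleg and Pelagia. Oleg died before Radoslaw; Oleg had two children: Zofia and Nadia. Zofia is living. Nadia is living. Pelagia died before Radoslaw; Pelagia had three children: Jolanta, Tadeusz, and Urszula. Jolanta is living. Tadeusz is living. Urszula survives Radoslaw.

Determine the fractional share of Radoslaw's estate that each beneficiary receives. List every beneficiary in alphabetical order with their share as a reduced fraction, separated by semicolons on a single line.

Neither parent survives and there are no descendants, so the estate passes to Radoslaw's siblings and their issue per stirpes.
The estate is divided into 2 equal shares of 1/2 among Oleg, Pelagia.
Oleg predeceased; the 1/2 allotted to Oleg's branch passes to Oleg's issue by representation.
The 1/2 is divided into 2 equal shares of 1/4 among Zofia, Nadia.
Zofia is living and takes 1/4.
Nadia is living and takes 1/4.
Pelagia predeceased; the 1/2 allotted to Pelagia's branch passes to Pelagia's issue by representation.
The 1/2 is divided into 3 equal shares of 1/6 among Jolanta, Tadeusz, Urszula.
Jolanta is living and takes 1/6.
Tadeusz is living and takes 1/6.
Urszula is living and takes 1/6.

Jolanta 1/6; Nadia 1/4; Tadeusz 1/6; Urszula 1/6; Zofia 1/4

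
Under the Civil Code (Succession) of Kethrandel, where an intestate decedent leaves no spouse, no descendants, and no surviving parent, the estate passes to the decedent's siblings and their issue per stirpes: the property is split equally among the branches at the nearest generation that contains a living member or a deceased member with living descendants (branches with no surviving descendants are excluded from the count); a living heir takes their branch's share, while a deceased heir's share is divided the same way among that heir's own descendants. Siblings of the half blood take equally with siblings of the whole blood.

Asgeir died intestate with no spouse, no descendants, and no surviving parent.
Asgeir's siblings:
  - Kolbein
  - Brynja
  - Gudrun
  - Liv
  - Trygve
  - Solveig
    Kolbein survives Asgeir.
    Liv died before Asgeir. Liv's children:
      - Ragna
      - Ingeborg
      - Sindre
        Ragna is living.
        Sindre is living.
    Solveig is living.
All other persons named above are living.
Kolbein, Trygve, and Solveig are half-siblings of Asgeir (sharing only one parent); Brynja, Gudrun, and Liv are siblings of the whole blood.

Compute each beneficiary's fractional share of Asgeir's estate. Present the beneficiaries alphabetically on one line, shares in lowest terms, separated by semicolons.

Brynja 1/6; Gudrun 1/6; Ingeborg 1/18; Kolbein 1/6; Ragna 1/18; Sindre 1/18; Solveig 1/6; Trygve 1/6

No spouse, descendants, or parent survives, so the estate passes to Asgeir's siblings per stirpes.
Half-blood and whole-blood siblings take equally under the stated rule.
The estate is divided into 6 equal shares of 1/6 among Kolbein, Brynja, Gudrun, Liv, Trygve, Solveig.
Kolbein is living and takes 1/6.
Brynja is living and takes 1/6.
Gudrun is living and takes 1/6.
Liv predeceased; the 1/6 allotted to Liv's branch passes to Liv's issue by representation.
The 1/6 is divided into 3 equal shares of 1/18 among Ragna, Ingeborg, Sindre.
Ragna is living and takes 1/18.
Ingeborg is living and takes 1/18.
Sindre is living and takes 1/18.
Trygve is living and takes 1/6.
Solveig is living and takes 1/6.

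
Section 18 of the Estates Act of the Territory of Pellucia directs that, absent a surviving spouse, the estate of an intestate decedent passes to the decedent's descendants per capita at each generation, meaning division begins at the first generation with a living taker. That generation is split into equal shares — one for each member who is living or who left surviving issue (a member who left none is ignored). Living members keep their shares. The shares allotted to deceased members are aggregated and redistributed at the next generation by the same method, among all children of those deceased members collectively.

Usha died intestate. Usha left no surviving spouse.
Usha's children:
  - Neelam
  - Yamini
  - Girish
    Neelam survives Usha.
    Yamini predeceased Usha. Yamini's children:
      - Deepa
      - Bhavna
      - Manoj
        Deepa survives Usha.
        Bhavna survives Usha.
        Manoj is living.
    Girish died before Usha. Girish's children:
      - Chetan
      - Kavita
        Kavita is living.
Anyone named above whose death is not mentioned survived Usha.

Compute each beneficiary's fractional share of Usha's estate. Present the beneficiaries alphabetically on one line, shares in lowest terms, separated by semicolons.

There is no surviving spouse, so the entire estate passes to Usha's descendants per capita at each generation.
At generation 1 (Neelam, Yamini, Girish) there are 3 shares of (1)/3 = 1/3 each.
Living: Neelam — each takes 1/3.
Deceased: Yamini and Girish. Their combined 2/3 is pooled and carried to generation 2.
At generation 2 (Deepa, Bhavna, Manoj, Chetan, Kavita) there are 5 shares of (2/3)/5 = 2/15 each.
Living: Deepa, Bhavna, Manoj, Chetan, and Kavita — each takes 2/15.

Bhavna 2/15; Chetan 2/15; Deepa 2/15; Kavita 2/15; Manoj 2/15; Neelam 1/3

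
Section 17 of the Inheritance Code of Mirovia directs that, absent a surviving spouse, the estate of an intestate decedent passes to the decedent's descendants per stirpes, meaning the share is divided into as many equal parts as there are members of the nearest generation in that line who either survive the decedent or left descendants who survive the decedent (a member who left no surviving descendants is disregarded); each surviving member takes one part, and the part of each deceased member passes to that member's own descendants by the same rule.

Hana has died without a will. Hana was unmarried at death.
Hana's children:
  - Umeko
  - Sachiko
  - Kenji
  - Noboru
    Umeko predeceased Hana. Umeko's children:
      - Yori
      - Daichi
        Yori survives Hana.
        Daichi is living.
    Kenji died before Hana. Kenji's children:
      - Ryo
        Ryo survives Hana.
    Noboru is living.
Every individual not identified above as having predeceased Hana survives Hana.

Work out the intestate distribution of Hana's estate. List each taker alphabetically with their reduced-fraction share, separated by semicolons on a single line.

Daichi 1/8; Noboru 1/4; Ryo 1/4; Sachiko 1/4; Yori 1/8

There is no surviving spouse, so the entire estate passes to Hana's descendants per stirpes.
The estate is divided into 4 equal shares of 1/4 among Umeko, Sachiko, Kenji, Noboru.
Umeko predeceased; the 1/4 allotted to Umeko's branch passes to Umeko's issue by representation.
The 1/4 is divided into 2 equal shares of 1/8 among Yori, Daichi.
Yori is living and takes 1/8.
Daichi is living and takes 1/8.
Sachiko is living and takes 1/4.
Kenji predeceased; the 1/4 allotted to Kenji's branch passes to Kenji's issue by representation.
Ryo is the sole taker at this level and receives the full 1/4.
Noboru is living and takes 1/4.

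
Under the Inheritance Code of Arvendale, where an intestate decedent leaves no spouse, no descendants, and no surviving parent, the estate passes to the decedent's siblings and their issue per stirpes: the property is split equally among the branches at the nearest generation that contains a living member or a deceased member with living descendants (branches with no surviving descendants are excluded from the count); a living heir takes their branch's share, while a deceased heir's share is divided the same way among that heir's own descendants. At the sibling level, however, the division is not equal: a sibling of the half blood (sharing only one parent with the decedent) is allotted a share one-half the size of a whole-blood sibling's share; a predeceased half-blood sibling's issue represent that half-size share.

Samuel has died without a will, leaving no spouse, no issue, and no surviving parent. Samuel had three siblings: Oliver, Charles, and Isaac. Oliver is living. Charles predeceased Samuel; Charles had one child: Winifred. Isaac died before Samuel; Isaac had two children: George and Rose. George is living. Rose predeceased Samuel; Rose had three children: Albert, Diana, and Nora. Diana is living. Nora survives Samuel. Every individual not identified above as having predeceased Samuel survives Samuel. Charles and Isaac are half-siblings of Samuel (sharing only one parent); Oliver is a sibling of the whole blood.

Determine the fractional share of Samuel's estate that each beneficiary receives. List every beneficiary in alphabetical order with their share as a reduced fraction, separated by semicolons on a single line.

No spouse, descendants, or parent survives, so the estate passes to Samuel's siblings per stirpes.
Half-blood siblings count for one-half the weight of whole-blood siblings at the initial division.
Dividing 1 in proportion to weights (total weight 2): Oliver (weight 1) → 1/2; Charles (weight 1/2) → 1/4; Isaac (weight 1/2) → 1/4.
Oliver is living and takes 1/2.
Charles predeceased; the 1/4 allotted to Charles's branch passes to Charles's issue by representation.
Winifred is the sole taker at this level and receives the full 1/4.
Isaac predeceased; the 1/4 allotted to Isaac's branch passes to Isaac's issue by representation.
The 1/4 is divided into 2 equal shares of 1/8 among George, Rose.
George is living and takes 1/8.
Rose predeceased; the 1/8 allotted to Rose's branch passes to Rose's issue by representation.
The 1/8 is divided into 3 equal shares of 1/24 among Albert, Diana, Nora.
Albert is living and takes 1/24.
Diana is living and takes 1/24.
Nora is living and takes 1/24.

Albert 1/24; Diana 1/24; George 1/8; Nora 1/24; Oliver 1/2; Winifred 1/4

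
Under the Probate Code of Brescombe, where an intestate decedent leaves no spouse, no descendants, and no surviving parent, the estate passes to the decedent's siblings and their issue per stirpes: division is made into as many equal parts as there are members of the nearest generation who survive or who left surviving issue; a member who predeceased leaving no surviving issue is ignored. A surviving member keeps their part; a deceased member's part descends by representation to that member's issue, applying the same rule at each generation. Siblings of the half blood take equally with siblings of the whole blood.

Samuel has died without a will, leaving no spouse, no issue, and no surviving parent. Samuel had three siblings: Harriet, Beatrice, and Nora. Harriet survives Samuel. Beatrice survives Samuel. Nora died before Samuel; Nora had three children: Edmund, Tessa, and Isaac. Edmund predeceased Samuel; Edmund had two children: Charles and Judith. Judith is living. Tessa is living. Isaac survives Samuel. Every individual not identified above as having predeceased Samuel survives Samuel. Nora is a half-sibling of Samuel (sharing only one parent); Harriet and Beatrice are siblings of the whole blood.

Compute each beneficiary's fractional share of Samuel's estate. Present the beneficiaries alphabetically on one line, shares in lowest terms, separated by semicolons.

No spouse, descendants, or parent survives, so the estate passes to Samuel's siblings per stirpes.
Half-blood and whole-blood siblings take equally under the stated rule.
The estate is divided into 3 equal shares of 1/3 among Harriet, Beatrice, Nora.
Harriet is living and takes 1/3.
Beatrice is living and takes 1/3.
Nora predeceased; the 1/3 allotted to Nora's branch passes to Nora's issue by representation.
The 1/3 is divided into 3 equal shares of 1/9 among Edmund, Tessa, Isaac.
Edmund predeceased; the 1/9 allotted to Edmund's branch passes to Edmund's issue by representation.
The 1/9 is divided into 2 equal shares of 1/18 among Charles, Judith.
Charles is living and takes 1/18.
Judith is living and takes 1/18.
Tessa is living and takes 1/9.
Isaac is living and takes 1/9.

Beatrice 1/3; Charles 1/18; Harriet 1/3; Isaac 1/9; Judith 1/18; Tessa 1/9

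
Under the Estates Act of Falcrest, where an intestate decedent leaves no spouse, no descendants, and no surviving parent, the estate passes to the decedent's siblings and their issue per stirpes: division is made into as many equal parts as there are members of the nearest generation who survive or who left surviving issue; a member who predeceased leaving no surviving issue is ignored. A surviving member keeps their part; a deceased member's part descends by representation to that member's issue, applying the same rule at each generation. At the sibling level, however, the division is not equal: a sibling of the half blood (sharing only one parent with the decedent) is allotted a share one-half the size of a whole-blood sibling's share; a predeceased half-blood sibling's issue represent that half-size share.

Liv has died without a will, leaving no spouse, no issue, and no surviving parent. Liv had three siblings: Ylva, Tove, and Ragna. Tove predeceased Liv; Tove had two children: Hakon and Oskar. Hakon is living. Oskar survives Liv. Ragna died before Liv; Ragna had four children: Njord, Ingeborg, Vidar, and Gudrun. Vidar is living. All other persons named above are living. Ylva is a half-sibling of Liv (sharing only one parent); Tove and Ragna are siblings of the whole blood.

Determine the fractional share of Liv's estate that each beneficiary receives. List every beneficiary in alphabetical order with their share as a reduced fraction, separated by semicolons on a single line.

Gudrun 1/10; Hakon 1/5; Ingeborg 1/10; Njord 1/10; Oskar 1/5; Vidar 1/10; Ylva 1/5

No spouse, descendants, or parent survives, so the estate passes to Liv's siblings per stirpes.
Half-blood siblings count for one-half the weight of whole-blood siblings at the initial division.
Dividing 1 in proportion to weights (total weight 5/2): Ylva (weight 1/2) → 1/5; Tove (weight 1) → 2/5; Ragna (weight 1) → 2/5.
Ylva is living and takes 1/5.
Tove predeceased; the 2/5 allotted to Tove's branch passes to Tove's issue by representation.
The 2/5 is divided into 2 equal shares of 1/5 among Hakon, Oskar.
Hakon is living and takes 1/5.
Oskar is living and takes 1/5.
Ragna predeceased; the 2/5 allotted to Ragna's branch passes to Ragna's issue by representation.
The 2/5 is divided into 4 equal shares of 1/10 among Njord, Ingeborg, Vidar, Gudrun.
Njord is living and takes 1/10.
Ingeborg is living and takes 1/10.
Vidar is living and takes 1/10.
Gudrun is living and takes 1/10.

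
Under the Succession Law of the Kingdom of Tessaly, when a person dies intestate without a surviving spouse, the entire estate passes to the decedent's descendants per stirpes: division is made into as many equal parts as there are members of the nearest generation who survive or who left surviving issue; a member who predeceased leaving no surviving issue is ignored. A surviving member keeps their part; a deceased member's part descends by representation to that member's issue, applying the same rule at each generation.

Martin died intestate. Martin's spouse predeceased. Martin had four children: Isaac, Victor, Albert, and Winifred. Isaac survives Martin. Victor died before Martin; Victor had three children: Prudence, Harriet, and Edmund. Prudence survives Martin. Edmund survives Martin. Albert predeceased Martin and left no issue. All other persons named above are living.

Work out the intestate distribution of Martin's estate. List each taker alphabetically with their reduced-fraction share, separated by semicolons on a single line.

Edmund 1/9; Harriet 1/9; Isaac 1/3; Prudence 1/9; Winifred 1/3

There is no surviving spouse, so the entire estate passes to Martin's descendants per stirpes.
Albert left no surviving issue, so that branch lapses and is disregarded.
The estate is divided into 3 equal shares of 1/3 among Isaac, Victor, Winifred.
Isaac is living and takes 1/3.
Victor predeceased; the 1/3 allotted to Victor's branch passes to Victor's issue by representation.
The 1/3 is divided into 3 equal shares of 1/9 among Prudence, Harriet, Edmund.
Prudence is living and takes 1/9.
Harriet is living and takes 1/9.
Edmund is living and takes 1/9.
Winifred is living and takes 1/3.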